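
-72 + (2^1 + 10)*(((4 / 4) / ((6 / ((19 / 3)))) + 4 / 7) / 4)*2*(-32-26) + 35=-603.19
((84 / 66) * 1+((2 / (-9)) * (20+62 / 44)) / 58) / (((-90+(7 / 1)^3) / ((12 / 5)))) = 4558 / 403535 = 0.01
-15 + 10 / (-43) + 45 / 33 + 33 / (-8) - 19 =-139985 / 3784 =-36.99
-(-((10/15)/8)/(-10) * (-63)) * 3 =63/40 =1.58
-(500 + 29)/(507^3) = -529/130323843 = -0.00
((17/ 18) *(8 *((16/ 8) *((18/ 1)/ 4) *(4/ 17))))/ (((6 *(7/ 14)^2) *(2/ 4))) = 21.33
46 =46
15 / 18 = 5 / 6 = 0.83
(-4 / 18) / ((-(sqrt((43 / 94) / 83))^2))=15604 / 387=40.32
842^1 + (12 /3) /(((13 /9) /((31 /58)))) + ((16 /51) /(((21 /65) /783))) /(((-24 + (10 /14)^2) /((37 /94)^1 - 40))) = 43348464064 /20394569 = 2125.49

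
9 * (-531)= -4779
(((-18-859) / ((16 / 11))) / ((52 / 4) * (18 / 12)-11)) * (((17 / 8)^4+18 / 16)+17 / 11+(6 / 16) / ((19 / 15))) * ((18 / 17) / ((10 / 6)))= -473471289711 / 449822720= -1052.57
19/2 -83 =-147/2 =-73.50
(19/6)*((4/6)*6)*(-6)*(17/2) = -646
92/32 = 23/8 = 2.88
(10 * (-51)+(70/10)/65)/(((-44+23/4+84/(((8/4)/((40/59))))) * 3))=7821748/449865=17.39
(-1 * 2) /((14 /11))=-11 /7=-1.57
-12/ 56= -3/ 14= -0.21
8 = 8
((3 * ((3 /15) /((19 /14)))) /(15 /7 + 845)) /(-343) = -3 /1971725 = -0.00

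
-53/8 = -6.62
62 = 62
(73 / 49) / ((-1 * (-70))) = 73 / 3430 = 0.02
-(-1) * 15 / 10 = 1.50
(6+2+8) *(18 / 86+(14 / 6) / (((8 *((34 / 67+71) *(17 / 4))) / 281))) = 80520520 / 10506663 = 7.66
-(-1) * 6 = 6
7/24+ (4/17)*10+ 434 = 178151/408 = 436.64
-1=-1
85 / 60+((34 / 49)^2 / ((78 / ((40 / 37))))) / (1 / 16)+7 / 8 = 66477815 / 27717144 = 2.40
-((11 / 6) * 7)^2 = -5929 / 36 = -164.69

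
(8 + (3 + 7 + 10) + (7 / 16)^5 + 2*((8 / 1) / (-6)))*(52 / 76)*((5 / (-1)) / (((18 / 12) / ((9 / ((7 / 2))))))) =-5183242805 / 34865152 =-148.67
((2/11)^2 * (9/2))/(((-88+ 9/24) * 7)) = -144/593747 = -0.00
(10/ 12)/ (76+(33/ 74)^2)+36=9015662/ 250359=36.01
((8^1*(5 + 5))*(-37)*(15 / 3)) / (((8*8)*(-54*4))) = 925 / 864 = 1.07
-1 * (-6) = 6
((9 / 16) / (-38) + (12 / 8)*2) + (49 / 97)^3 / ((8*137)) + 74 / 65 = 20377355754427 / 4941430663520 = 4.12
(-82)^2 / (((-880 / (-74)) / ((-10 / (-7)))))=62197 / 77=807.75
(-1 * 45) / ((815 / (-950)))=8550 / 163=52.45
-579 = -579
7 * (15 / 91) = 15 / 13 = 1.15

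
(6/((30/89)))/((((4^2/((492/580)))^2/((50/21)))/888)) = 105.78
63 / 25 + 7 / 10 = 161 / 50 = 3.22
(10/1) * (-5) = -50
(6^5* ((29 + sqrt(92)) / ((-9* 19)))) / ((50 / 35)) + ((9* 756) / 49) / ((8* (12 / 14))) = -343089 / 380 - 6048* sqrt(23) / 95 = -1208.18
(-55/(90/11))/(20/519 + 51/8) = -83732/79887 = -1.05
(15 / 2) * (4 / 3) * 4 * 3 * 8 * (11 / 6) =1760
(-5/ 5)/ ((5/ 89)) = -89/ 5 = -17.80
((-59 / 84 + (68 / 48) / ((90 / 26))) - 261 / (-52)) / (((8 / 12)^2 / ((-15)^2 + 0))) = 3483615 / 1456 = 2392.59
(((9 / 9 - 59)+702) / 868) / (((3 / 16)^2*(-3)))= -5888 / 837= -7.03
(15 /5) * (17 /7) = 51 /7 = 7.29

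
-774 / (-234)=43 / 13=3.31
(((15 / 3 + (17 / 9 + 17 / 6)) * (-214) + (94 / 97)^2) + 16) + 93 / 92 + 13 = -15967763851 / 7790652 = -2049.61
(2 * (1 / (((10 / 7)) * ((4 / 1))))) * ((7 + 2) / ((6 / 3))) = 63 / 40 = 1.58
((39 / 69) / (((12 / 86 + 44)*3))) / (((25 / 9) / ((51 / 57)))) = 2193 / 1595050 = 0.00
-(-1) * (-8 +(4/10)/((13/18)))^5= -26559922791424/1160290625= -22890.75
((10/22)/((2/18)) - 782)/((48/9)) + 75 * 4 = 27129/176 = 154.14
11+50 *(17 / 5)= 181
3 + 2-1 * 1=4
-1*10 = -10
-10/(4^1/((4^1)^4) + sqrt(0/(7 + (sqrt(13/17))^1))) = -640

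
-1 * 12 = -12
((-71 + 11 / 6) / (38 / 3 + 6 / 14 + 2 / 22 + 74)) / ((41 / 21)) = -134211 / 330296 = -0.41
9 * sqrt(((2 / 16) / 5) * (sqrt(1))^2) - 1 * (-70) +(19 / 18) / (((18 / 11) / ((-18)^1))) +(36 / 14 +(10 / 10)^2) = 63.38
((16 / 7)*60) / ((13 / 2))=1920 / 91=21.10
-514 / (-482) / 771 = 0.00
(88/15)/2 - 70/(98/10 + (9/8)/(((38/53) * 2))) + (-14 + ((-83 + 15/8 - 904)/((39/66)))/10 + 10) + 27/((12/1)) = -8640938179/50196120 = -172.14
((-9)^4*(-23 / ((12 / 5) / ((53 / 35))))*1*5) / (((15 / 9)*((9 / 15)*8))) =-13329765 / 224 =-59507.88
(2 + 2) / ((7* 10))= 2 / 35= 0.06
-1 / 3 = -0.33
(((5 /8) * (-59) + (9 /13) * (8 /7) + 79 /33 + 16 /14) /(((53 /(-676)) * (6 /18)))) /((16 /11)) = 191789 /224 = 856.20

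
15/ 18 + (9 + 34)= 263/ 6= 43.83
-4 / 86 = -0.05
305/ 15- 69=-146/ 3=-48.67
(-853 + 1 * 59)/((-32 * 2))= 397/32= 12.41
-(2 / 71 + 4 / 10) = -152 / 355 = -0.43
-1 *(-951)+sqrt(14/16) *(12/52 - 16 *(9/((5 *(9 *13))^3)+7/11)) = 951 - 2434931051 *sqrt(14)/978763500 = 941.69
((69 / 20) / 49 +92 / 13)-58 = -647863 / 12740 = -50.85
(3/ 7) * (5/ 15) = 1/ 7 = 0.14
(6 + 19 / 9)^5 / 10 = 2073071593 / 590490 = 3510.76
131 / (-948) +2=1765 / 948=1.86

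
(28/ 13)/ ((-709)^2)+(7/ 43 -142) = -39856067243/ 280998679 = -141.84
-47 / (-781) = 47 / 781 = 0.06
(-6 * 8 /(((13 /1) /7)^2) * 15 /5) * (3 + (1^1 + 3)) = -49392 /169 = -292.26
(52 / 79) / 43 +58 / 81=201238 / 275157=0.73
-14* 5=-70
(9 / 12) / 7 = 3 / 28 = 0.11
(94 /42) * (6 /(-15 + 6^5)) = 94 /54327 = 0.00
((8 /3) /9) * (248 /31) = 2.37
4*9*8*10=2880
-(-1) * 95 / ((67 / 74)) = 7030 / 67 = 104.93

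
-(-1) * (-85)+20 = -65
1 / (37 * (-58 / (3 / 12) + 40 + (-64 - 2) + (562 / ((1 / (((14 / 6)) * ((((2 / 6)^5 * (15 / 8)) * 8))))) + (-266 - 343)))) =-243 / 7067407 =-0.00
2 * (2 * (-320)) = -1280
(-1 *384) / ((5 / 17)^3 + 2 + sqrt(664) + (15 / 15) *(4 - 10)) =-18537652992 *sqrt(166) / 15646042087 - 36839481984 / 15646042087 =-17.62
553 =553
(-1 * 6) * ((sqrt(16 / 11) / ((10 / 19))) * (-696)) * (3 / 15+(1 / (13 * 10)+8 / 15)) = 7643472 * sqrt(11) / 3575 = 7091.06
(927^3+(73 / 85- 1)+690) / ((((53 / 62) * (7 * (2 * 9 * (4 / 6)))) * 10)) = 699679167661 / 630700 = 1109369.22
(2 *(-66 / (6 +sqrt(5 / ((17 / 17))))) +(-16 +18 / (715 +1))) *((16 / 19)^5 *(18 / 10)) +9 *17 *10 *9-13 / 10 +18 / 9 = 1245708288 *sqrt(5) / 383795345 +1887727849229357 / 137398733510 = 13746.31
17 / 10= 1.70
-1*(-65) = 65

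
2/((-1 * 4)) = -1/2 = -0.50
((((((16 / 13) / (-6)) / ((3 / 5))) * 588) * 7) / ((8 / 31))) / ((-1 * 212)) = 53165 / 2067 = 25.72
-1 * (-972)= 972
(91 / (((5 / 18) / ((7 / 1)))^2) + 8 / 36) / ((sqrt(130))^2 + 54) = 314.07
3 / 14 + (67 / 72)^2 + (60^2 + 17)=131292895 / 36288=3618.08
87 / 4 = 21.75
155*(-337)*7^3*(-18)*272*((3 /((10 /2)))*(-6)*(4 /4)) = -315790913088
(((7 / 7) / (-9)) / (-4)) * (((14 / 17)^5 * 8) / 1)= 1075648 / 12778713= 0.08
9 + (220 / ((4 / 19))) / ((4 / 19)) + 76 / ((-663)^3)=4972.75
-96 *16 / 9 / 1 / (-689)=512 / 2067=0.25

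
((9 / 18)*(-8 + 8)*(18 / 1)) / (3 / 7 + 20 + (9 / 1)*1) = 0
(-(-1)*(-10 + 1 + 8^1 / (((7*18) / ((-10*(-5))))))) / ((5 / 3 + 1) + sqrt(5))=-2936 / 399 + 367*sqrt(5) / 133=-1.19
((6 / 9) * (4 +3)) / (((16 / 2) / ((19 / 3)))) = 133 / 36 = 3.69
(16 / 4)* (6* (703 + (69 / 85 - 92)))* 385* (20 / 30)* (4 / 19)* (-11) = -2819032832 / 323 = -8727655.83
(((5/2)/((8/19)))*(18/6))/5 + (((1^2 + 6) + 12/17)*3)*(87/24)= 23763/272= 87.36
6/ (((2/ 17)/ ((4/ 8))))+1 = 53/ 2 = 26.50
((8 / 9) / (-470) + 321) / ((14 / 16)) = 5431288 / 14805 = 366.85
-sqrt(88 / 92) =-sqrt(506) / 23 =-0.98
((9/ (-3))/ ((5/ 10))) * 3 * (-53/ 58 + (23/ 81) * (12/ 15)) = 16129/ 1305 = 12.36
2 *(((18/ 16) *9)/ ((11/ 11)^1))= 81/ 4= 20.25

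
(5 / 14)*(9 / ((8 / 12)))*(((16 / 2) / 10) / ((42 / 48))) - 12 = -372 / 49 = -7.59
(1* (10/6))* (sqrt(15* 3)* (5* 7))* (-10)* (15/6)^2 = -21875* sqrt(5)/2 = -24456.99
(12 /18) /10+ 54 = 811 /15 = 54.07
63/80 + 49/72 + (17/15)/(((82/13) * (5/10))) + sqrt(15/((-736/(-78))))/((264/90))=2.26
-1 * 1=-1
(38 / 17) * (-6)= -228 / 17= -13.41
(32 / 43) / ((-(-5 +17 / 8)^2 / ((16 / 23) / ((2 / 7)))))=-114688 / 523181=-0.22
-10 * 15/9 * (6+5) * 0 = 0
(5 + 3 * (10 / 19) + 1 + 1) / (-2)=-163 / 38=-4.29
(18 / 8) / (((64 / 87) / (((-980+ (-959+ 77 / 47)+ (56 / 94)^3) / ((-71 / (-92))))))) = -226373976423 / 29485732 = -7677.41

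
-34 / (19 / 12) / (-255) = 8 / 95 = 0.08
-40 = -40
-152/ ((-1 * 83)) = 152/ 83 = 1.83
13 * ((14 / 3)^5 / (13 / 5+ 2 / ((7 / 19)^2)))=1712969440 / 1032021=1659.82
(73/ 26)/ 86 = 0.03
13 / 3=4.33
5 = 5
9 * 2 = 18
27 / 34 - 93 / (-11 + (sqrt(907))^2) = 10515 / 15232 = 0.69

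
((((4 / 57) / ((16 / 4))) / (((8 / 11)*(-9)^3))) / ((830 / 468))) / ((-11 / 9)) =13 / 851580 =0.00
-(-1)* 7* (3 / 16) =21 / 16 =1.31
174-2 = 172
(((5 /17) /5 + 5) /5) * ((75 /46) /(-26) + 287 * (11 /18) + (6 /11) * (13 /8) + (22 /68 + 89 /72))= 3419282987 /19010420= 179.86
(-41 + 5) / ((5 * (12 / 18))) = -54 / 5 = -10.80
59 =59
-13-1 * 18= -31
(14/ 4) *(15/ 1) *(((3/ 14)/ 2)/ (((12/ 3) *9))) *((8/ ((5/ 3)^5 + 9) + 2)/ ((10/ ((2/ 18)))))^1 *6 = 1571/ 63744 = 0.02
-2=-2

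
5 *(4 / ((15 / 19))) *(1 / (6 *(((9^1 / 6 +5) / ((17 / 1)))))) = 1292 / 117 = 11.04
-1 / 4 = -0.25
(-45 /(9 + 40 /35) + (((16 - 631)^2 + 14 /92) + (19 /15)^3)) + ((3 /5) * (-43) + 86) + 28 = 4170027000419 /11022750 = 378310.95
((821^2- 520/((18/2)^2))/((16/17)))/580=928145617/751680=1234.76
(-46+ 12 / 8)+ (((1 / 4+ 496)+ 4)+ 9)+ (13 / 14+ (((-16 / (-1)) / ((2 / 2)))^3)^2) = 469775087 / 28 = 16777681.68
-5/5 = -1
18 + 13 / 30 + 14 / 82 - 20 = -1717 / 1230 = -1.40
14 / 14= 1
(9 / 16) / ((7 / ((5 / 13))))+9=13149 / 1456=9.03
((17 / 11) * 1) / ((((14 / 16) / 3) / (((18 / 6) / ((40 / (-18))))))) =-2754 / 385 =-7.15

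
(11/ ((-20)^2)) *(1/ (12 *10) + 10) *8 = 13211/ 6000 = 2.20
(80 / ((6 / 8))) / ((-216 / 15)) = -200 / 27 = -7.41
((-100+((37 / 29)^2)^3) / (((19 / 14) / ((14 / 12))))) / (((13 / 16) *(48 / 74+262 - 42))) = -0.46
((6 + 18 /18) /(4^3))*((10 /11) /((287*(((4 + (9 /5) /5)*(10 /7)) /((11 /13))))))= 175 /3718208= 0.00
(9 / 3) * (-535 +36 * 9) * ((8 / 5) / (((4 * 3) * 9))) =-422 / 45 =-9.38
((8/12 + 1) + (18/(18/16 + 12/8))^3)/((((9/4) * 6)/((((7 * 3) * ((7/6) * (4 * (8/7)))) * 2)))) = 21343424/3969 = 5377.53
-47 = -47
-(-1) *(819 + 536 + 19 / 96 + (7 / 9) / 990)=193197127 / 142560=1355.20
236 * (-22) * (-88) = 456896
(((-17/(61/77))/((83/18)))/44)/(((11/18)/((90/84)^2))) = -309825/1559404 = -0.20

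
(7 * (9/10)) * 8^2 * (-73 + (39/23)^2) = -74785536/2645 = -28274.30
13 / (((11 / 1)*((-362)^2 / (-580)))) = -1885 / 360371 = -0.01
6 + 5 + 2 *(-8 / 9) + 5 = 128 / 9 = 14.22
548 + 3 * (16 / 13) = 551.69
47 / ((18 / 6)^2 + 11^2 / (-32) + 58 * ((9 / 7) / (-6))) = -10528 / 1615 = -6.52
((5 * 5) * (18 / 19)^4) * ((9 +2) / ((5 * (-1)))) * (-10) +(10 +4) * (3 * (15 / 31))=1871943030 / 4039951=463.36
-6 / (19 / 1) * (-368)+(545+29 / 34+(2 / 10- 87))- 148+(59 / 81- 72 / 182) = 10180352821 / 23808330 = 427.60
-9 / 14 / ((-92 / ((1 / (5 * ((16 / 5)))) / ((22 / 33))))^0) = -9 / 14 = -0.64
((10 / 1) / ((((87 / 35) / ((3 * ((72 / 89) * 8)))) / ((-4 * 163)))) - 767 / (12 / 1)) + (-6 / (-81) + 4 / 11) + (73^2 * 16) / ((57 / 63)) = 2519582059525 / 58258332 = 43248.44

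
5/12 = 0.42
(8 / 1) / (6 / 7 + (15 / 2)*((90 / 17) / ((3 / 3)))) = 952 / 4827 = 0.20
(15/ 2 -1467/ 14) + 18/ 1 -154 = -1633/ 7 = -233.29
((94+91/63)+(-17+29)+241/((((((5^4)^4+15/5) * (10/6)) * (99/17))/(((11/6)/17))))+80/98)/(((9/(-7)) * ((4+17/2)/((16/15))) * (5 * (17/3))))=-291400146490151396/1149058342002571875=-0.25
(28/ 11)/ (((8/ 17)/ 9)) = 1071/ 22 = 48.68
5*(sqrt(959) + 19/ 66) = 95/ 66 + 5*sqrt(959) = 156.28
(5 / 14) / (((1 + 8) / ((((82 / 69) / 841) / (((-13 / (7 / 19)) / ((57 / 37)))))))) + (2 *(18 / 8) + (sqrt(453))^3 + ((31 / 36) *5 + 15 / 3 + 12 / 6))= 1764655169 / 111647796 + 453 *sqrt(453)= 9657.37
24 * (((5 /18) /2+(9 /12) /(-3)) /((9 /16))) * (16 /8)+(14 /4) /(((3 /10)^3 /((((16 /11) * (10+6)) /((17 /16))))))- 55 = 14010433 /5049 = 2774.89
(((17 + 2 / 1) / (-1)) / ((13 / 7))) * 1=-133 / 13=-10.23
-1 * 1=-1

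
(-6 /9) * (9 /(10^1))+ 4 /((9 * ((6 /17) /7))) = 1109 /135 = 8.21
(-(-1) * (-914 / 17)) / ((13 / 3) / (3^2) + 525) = -12339 / 120598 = -0.10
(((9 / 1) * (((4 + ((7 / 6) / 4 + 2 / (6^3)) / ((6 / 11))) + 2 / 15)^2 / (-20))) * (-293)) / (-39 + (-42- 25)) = -270048982133 / 9891072000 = -27.30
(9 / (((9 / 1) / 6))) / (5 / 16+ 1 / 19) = 608 / 37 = 16.43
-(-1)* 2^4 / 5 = 3.20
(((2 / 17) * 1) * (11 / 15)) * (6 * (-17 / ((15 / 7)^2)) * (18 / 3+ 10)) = -34496 / 1125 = -30.66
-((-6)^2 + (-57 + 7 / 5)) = 98 / 5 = 19.60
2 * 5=10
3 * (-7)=-21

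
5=5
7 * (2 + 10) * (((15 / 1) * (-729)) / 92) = -229635 / 23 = -9984.13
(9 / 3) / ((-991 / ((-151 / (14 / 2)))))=453 / 6937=0.07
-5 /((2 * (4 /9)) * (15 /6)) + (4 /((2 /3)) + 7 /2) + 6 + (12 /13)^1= 737 /52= 14.17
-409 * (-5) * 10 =20450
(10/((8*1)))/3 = 5/12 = 0.42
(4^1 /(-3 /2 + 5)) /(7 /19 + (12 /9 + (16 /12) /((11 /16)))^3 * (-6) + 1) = -101156 /18494623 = -0.01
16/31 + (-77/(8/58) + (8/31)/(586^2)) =-5937230983/10645276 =-557.73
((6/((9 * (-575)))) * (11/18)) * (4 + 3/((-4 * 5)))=-847/310500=-0.00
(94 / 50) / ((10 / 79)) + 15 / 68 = 128117 / 8500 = 15.07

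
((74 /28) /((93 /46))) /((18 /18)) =1.31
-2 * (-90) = 180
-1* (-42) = 42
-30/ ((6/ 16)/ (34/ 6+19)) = -5920/ 3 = -1973.33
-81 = -81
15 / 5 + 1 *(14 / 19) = 71 / 19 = 3.74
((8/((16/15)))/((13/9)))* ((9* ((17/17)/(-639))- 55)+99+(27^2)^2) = 2547141795/923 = 2759633.58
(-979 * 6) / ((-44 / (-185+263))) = 10413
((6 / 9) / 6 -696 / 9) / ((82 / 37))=-25715 / 738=-34.84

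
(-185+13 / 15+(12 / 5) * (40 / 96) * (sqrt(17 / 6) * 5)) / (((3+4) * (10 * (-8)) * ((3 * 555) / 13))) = 17953 / 6993000- 13 * sqrt(102) / 1118880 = 0.00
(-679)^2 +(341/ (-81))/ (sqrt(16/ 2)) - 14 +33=461060 - 341*sqrt(2)/ 324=461058.51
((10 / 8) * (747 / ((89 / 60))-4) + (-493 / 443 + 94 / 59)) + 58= 682.97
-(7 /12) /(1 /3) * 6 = -21 /2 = -10.50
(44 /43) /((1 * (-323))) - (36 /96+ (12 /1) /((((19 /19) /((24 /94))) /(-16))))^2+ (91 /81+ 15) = -373819856964409 /159049272384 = -2350.34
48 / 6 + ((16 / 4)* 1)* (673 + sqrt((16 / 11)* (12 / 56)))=2702.23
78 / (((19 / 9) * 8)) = 351 / 76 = 4.62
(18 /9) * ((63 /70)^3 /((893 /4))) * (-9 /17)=-6561 /1897625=-0.00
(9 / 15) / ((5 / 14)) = 42 / 25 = 1.68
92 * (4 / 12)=30.67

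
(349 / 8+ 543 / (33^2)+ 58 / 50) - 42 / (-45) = 3355351 / 72600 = 46.22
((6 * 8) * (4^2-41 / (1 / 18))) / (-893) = 1824 / 47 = 38.81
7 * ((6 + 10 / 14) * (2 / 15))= 94 / 15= 6.27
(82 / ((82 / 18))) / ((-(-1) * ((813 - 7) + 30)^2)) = 9 / 349448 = 0.00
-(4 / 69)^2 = -16 / 4761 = -0.00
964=964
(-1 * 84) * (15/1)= -1260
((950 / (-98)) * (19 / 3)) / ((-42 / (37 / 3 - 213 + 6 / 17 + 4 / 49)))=-2257964750 / 7714413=-292.69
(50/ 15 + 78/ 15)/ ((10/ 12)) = 256/ 25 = 10.24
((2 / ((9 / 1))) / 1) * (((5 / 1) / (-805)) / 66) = -1 / 47817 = -0.00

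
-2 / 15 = -0.13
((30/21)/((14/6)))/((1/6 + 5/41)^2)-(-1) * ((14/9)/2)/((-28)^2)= 261464407/35569296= 7.35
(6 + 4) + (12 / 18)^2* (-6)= 22 / 3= 7.33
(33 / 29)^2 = 1089 / 841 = 1.29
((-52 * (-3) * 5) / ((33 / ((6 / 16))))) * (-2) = -195 / 11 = -17.73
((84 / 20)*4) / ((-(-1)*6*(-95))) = -14 / 475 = -0.03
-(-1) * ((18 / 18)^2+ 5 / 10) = 1.50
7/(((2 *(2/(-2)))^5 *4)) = -7/128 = -0.05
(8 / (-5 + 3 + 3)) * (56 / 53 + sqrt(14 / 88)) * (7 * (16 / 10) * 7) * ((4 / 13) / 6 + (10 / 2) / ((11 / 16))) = 4926656 * sqrt(77) / 23595 + 551785472 / 113685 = 6685.85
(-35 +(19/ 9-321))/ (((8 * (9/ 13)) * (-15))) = 8281/ 1944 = 4.26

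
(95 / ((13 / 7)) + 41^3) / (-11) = -896638 / 143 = -6270.20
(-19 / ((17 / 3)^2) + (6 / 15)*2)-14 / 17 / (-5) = 539 / 1445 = 0.37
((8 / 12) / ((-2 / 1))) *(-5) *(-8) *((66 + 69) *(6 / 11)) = -10800 / 11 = -981.82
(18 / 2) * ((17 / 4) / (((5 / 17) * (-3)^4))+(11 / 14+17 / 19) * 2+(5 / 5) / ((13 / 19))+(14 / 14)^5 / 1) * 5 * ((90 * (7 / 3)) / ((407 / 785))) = 65972267425 / 603174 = 109375.18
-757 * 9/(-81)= 757/9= 84.11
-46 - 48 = -94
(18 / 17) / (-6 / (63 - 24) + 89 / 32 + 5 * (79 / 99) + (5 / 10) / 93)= 22980672 / 143738417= 0.16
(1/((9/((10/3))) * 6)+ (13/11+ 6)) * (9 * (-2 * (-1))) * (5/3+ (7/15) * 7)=955192/1485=643.23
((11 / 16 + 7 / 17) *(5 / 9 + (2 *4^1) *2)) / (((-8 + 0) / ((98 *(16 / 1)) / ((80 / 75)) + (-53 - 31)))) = -3430427 / 1088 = -3152.97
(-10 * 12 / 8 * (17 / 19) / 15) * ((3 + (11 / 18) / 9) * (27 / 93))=-8449 / 10602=-0.80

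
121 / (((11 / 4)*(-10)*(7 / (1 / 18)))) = -11 / 315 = -0.03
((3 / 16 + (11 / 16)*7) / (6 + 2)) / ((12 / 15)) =25 / 32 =0.78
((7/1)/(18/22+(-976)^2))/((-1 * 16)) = -77/167653520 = -0.00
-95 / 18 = -5.28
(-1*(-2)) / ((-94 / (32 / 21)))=-32 / 987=-0.03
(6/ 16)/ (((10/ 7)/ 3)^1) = 63/ 80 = 0.79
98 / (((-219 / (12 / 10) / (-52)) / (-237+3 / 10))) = -12062232 / 1825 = -6609.44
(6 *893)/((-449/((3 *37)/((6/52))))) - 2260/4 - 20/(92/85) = -12063.20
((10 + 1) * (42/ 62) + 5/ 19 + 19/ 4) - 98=-201521/ 2356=-85.54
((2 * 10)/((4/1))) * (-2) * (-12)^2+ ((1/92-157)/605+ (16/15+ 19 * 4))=-20693267/15180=-1363.19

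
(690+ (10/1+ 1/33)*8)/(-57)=-25418/1881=-13.51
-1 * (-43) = 43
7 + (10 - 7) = 10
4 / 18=2 / 9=0.22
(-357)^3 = -45499293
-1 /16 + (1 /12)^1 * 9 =11 /16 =0.69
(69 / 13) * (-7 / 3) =-161 / 13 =-12.38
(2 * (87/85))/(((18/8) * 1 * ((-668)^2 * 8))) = 29/113787120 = 0.00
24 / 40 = 3 / 5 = 0.60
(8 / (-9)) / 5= -8 / 45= -0.18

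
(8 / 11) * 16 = 128 / 11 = 11.64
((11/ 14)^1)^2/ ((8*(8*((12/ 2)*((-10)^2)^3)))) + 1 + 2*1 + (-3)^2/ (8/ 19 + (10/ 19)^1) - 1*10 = 188160000121/ 75264000000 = 2.50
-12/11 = -1.09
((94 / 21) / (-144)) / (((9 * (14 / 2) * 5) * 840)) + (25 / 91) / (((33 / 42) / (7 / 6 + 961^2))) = 1421070444359483 / 4400827200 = 322909.85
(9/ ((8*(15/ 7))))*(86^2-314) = 74361/ 20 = 3718.05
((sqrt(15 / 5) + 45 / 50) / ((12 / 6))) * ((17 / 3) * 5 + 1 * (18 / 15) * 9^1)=1761 / 100 + 587 * sqrt(3) / 30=51.50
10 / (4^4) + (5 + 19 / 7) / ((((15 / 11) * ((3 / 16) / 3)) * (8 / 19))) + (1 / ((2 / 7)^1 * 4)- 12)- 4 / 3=2722301 / 13440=202.55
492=492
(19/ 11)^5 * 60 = 148565940/ 161051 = 922.48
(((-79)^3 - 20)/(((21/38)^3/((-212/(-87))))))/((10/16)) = -2185024110848/191835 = -11390122.30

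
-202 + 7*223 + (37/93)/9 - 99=1260.04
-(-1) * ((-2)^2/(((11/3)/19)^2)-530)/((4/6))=-76701/121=-633.89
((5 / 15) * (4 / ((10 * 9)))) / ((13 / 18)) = 4 / 195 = 0.02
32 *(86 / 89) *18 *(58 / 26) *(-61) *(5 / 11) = -438145920 / 12727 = -34426.49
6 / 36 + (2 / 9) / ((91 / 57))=0.31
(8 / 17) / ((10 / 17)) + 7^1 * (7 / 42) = 59 / 30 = 1.97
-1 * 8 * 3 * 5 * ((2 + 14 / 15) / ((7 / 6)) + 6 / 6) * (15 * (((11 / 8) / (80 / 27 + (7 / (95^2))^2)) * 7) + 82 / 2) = -1725924650015961 / 45612359261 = -37838.97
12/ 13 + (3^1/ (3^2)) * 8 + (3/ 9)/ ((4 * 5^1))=2813/ 780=3.61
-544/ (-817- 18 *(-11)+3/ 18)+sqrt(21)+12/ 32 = 5.84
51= 51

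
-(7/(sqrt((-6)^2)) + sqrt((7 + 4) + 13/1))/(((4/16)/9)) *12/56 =-108 *sqrt(6)/7 - 9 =-46.79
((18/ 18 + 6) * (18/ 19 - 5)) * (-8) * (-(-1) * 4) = 17248/ 19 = 907.79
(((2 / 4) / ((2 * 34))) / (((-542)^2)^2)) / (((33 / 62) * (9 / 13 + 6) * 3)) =403 / 50542940646944064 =0.00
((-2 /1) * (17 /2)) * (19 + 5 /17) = -328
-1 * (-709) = 709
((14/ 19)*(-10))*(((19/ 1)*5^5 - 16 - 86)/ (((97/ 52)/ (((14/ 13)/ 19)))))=-464700320/ 35017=-13270.71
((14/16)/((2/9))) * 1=63/16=3.94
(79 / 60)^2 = 6241 / 3600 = 1.73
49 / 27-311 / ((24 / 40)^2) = -23276 / 27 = -862.07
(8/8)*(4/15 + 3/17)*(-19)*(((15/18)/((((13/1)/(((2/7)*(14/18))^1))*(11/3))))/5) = -2147/328185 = -0.01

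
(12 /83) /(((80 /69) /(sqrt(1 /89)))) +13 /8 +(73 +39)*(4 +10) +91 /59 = 207*sqrt(89) /147740 +741591 /472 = 1571.18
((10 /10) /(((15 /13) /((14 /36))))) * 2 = 0.67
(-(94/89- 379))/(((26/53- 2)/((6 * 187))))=-1000128921/3560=-280935.09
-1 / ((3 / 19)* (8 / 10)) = -95 / 12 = -7.92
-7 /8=-0.88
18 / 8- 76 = -295 / 4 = -73.75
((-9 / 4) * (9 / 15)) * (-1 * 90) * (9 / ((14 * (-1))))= -2187 / 28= -78.11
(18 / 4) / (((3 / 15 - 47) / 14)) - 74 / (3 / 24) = -15427 / 26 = -593.35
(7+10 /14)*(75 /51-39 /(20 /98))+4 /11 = -9572009 /6545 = -1462.49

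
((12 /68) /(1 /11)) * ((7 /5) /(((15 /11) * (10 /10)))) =847 /425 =1.99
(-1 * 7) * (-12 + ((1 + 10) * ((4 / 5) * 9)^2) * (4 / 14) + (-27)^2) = -153987 / 25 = -6159.48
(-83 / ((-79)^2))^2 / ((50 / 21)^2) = 3038049 / 97375202500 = 0.00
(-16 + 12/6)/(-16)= 7/8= 0.88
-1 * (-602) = 602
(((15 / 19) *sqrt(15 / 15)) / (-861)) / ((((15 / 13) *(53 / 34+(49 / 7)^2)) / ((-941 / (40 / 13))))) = 2703493 / 562422420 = 0.00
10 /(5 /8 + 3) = 80 /29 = 2.76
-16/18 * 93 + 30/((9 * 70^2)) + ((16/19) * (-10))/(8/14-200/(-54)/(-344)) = -24863591093/254526090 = -97.69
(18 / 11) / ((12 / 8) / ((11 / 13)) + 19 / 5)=0.29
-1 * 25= -25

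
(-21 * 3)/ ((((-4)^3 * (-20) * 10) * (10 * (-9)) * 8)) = 7/ 1024000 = 0.00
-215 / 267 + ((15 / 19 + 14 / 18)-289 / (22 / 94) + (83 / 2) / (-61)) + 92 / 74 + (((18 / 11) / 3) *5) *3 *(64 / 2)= -66752684381 / 68698566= -971.68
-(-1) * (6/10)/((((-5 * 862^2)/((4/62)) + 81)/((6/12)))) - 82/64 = -11805094993/9213732640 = -1.28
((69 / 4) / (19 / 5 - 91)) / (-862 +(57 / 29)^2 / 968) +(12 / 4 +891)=136763665486989 / 152979452326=894.00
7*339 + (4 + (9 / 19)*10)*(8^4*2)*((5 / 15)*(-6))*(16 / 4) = -10833889 / 19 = -570204.68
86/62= 43/31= 1.39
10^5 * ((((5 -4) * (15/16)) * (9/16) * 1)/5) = 84375/8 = 10546.88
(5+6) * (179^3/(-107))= -63088729/107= -589614.29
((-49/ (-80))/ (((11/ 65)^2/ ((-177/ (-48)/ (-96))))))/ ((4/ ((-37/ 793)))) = 0.01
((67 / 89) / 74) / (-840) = -67 / 5532240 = -0.00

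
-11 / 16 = -0.69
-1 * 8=-8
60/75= 4/5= 0.80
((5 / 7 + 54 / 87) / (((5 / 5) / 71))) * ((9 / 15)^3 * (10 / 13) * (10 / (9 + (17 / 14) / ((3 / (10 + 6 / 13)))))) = 6234084 / 523885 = 11.90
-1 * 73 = -73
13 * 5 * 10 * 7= 4550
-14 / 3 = -4.67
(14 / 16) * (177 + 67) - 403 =-189.50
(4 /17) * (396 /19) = 1584 /323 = 4.90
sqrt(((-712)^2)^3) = 360944128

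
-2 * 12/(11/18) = -432/11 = -39.27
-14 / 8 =-7 / 4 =-1.75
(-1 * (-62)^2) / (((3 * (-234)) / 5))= 9610 / 351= 27.38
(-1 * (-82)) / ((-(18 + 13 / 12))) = -984 / 229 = -4.30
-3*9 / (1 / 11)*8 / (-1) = 2376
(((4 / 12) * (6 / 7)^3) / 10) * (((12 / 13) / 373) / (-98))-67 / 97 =-27301563857 / 39526114355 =-0.69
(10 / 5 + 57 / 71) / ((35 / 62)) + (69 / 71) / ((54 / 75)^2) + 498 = 135488869 / 268380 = 504.84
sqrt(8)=2 * sqrt(2)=2.83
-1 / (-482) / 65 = 1 / 31330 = 0.00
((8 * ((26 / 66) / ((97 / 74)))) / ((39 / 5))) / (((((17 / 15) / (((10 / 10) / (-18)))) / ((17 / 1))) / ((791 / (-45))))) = 1170680 / 259281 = 4.52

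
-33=-33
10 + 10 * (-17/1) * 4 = -670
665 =665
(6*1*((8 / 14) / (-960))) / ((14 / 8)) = -1 / 490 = -0.00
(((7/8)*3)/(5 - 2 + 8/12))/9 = 7/88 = 0.08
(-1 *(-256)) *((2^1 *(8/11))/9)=4096/99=41.37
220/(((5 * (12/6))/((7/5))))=154/5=30.80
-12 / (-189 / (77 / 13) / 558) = 2728 / 13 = 209.85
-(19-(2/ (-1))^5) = -51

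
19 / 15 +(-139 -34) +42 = -1946 / 15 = -129.73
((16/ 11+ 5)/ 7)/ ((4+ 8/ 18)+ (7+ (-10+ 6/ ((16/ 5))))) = 0.28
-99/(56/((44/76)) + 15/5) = -1089/1097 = -0.99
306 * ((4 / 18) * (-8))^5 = -35651584 / 6561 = -5433.86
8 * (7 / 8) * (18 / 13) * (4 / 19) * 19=504 / 13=38.77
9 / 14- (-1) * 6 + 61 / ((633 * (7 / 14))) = 60577 / 8862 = 6.84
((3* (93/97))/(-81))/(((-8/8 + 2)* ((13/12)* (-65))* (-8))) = -31/491790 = -0.00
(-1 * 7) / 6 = -7 / 6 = -1.17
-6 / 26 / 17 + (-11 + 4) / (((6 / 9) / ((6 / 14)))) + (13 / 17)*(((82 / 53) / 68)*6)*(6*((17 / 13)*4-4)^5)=-2.74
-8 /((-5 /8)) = 64 /5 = 12.80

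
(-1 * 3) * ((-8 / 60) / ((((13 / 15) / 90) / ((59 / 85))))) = 6372 / 221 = 28.83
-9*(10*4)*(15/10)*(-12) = 6480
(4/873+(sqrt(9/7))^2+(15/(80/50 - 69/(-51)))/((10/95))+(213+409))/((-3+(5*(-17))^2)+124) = 0.09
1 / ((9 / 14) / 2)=28 / 9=3.11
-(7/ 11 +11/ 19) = -254/ 209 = -1.22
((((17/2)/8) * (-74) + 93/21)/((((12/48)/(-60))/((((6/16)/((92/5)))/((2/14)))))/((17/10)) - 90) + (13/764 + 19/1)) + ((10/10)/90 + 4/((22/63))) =1037674362553/33145207920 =31.31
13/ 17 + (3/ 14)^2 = 2701/ 3332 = 0.81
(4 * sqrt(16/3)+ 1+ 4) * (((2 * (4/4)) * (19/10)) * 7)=133+ 2128 * sqrt(3)/15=378.72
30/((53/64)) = 1920/53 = 36.23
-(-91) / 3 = 91 / 3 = 30.33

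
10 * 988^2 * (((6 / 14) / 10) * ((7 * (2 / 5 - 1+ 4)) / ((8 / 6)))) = 37337508 / 5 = 7467501.60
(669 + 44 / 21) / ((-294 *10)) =-14093 / 61740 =-0.23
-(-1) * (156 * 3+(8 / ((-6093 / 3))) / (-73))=69387092 / 148263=468.00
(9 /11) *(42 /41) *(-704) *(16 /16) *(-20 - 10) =17701.46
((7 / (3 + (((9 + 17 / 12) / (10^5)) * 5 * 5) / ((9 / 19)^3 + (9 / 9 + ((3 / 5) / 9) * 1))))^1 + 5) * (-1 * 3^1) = -1020010617 / 46375031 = -21.99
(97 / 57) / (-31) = -97 / 1767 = -0.05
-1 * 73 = -73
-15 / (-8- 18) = 15 / 26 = 0.58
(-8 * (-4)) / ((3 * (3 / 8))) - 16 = 112 / 9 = 12.44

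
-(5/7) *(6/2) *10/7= -150/49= -3.06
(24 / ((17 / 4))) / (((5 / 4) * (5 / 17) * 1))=384 / 25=15.36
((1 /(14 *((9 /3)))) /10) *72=6 /35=0.17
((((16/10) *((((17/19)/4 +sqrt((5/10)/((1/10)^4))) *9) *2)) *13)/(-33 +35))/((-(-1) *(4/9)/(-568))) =-11962080 *sqrt(2)- 5083884/95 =-16970450.34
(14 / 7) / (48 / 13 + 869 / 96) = 2496 / 15905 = 0.16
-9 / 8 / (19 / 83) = -747 / 152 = -4.91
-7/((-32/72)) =63/4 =15.75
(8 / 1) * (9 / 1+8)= 136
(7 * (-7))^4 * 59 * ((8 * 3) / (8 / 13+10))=17686409468 / 23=768974324.70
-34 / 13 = -2.62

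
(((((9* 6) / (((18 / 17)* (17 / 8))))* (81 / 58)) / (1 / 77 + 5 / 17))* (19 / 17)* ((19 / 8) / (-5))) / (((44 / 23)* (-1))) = 4707801 / 155440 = 30.29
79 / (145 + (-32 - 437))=-79 / 324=-0.24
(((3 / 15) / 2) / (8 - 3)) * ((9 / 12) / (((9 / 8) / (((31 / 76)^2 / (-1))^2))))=923521 / 2502163200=0.00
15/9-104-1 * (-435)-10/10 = 995/3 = 331.67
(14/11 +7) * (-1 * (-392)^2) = -1271220.36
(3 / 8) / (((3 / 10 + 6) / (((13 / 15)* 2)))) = 13 / 126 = 0.10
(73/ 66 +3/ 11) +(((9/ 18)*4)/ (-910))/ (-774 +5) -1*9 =-175997119/ 23093070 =-7.62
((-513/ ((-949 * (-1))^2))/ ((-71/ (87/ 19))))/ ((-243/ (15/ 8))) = -145/ 511541368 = -0.00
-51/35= -1.46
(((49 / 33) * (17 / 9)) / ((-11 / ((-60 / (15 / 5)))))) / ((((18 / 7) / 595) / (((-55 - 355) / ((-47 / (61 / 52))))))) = 216927048625 / 17965233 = 12074.83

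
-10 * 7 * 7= -490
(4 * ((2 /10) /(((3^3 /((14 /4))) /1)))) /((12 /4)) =0.03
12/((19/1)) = 0.63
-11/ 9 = -1.22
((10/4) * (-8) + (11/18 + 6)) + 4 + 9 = -7/18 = -0.39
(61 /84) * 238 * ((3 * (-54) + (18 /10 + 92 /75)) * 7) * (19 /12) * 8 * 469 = -771238646927 /675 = -1142575773.23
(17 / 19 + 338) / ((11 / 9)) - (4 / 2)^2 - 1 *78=40813 / 209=195.28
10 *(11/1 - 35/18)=815/9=90.56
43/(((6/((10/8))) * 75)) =43/360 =0.12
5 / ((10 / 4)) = 2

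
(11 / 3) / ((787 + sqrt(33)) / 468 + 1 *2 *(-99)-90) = -57484713 / 4488798994-429 *sqrt(33) / 4488798994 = -0.01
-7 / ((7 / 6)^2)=-36 / 7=-5.14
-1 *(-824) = 824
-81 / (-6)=27 / 2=13.50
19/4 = 4.75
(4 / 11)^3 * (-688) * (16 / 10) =-352256 / 6655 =-52.93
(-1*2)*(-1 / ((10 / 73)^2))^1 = 5329 / 50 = 106.58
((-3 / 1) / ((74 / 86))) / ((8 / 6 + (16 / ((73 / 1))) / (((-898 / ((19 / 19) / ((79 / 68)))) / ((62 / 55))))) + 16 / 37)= -55115017155 / 27909804932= -1.97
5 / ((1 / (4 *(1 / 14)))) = 1.43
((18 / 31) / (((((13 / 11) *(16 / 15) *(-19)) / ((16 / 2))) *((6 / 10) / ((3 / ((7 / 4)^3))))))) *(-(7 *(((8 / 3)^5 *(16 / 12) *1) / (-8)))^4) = 8877495585472721715200 / 80094924475371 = 110837180.30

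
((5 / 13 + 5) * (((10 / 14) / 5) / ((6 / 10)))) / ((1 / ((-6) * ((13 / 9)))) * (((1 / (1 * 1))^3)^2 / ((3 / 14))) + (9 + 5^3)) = 10 / 1041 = 0.01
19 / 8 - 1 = 1.38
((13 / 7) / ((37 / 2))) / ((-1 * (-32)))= 13 / 4144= 0.00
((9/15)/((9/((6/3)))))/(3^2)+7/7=1.01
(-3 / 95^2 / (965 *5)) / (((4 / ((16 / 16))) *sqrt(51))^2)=-1 / 11844410000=-0.00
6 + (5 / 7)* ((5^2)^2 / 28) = 4301 / 196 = 21.94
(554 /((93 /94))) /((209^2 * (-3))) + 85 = 1035842839 /12186999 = 85.00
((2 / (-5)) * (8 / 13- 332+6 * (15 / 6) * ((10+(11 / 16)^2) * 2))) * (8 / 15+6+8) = 1040187 / 10400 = 100.02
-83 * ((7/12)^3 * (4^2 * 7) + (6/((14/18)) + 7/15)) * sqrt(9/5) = -9541597 * sqrt(5)/6300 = -3386.61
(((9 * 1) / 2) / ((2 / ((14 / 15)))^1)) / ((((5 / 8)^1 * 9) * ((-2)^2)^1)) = 7 / 75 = 0.09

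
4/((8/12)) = 6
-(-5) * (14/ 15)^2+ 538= 24406/ 45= 542.36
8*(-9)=-72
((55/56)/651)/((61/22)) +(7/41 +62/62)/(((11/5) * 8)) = 33630095/501470508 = 0.07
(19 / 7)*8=152 / 7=21.71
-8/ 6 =-4/ 3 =-1.33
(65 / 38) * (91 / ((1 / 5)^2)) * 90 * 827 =5503168125 / 19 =289640427.63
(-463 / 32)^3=-99252847 / 32768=-3028.96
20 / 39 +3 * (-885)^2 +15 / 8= 733099345 / 312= 2349677.39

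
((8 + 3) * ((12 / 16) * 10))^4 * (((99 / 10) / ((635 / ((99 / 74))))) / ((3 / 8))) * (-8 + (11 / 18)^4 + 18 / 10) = -28177129453055 / 1804416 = -15615650.41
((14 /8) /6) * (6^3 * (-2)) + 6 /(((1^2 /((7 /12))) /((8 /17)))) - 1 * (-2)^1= -2080 /17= -122.35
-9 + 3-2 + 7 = -1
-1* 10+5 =-5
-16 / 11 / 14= -0.10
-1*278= -278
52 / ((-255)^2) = 52 / 65025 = 0.00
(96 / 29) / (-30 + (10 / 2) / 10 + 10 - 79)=-192 / 5713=-0.03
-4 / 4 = -1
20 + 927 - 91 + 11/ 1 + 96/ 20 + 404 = 6379/ 5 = 1275.80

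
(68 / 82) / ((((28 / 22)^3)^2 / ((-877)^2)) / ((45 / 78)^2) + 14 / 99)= 5211787946911425 / 888864380414213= 5.86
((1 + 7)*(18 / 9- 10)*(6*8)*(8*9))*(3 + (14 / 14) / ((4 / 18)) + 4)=-2543616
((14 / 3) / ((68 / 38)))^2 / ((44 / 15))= 88445 / 38148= 2.32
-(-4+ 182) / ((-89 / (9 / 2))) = 9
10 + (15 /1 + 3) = 28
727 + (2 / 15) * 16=10937 / 15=729.13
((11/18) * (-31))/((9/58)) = -122.09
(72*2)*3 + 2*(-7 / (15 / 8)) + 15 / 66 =140171 / 330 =424.76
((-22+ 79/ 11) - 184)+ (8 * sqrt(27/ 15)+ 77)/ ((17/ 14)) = -25321/ 187+ 336 * sqrt(5)/ 85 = -126.57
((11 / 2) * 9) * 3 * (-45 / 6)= -4455 / 4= -1113.75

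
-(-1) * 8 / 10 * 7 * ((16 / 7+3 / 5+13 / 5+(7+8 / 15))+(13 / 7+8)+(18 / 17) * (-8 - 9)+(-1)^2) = 2468 / 75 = 32.91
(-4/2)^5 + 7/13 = -409/13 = -31.46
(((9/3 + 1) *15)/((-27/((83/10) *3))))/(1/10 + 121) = -1660/3633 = -0.46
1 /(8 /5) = 5 /8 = 0.62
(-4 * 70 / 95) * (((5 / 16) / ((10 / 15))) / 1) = -105 / 76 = -1.38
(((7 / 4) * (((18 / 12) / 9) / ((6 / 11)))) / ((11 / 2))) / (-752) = -7 / 54144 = -0.00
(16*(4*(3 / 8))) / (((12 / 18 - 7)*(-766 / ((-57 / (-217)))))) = 108 / 83111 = 0.00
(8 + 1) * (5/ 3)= 15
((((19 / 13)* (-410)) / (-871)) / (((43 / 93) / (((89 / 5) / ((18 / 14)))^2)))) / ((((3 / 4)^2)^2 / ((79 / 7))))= 54159451462144 / 5324131215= 10172.45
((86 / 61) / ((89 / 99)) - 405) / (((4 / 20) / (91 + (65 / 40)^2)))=-65630271915 / 347456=-188888.01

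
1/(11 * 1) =1/11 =0.09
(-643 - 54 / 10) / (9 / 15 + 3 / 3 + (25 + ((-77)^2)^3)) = -1621 / 521055950289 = -0.00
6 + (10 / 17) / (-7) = 704 / 119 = 5.92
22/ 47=0.47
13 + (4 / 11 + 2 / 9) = 1345 / 99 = 13.59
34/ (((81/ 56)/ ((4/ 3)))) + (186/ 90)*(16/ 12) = 41428/ 1215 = 34.10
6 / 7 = 0.86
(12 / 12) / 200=1 / 200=0.00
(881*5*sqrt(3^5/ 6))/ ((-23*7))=-39645*sqrt(2)/ 322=-174.12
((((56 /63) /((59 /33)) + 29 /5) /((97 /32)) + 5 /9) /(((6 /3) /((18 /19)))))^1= 678083 /543685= 1.25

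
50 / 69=0.72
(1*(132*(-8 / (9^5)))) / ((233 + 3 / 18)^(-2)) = -172233688 / 177147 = -972.26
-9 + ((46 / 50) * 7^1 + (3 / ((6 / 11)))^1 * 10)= 52.44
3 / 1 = 3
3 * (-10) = -30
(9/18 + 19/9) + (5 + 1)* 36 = 3935/18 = 218.61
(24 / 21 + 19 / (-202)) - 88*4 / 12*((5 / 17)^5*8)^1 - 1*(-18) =111620744885 / 6023033394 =18.53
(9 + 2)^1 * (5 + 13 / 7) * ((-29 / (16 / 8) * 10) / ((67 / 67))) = -76560 / 7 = -10937.14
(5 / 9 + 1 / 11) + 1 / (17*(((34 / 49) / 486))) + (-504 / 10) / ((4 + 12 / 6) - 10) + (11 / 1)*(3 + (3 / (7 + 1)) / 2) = 204876863 / 2288880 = 89.51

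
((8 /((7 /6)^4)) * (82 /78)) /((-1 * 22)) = -70848 /343343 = -0.21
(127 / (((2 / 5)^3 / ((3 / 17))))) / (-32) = -47625 / 4352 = -10.94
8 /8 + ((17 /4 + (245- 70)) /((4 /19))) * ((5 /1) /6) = 22737 /32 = 710.53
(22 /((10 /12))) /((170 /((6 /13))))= 396 /5525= 0.07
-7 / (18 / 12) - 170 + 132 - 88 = -130.67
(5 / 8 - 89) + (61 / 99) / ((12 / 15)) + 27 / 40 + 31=-55.93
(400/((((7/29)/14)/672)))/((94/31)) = 241651200/47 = 5141514.89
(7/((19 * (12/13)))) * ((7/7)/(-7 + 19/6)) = -91/874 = -0.10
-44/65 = -0.68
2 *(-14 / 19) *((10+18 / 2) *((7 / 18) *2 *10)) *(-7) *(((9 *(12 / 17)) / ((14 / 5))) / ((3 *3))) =19600 / 51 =384.31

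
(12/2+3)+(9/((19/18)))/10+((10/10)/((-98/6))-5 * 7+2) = -108036/4655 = -23.21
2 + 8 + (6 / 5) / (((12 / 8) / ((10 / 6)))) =34 / 3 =11.33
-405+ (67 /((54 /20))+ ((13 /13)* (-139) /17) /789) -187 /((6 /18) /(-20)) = 1308548674 /120717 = 10839.80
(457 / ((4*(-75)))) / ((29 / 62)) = -14167 / 4350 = -3.26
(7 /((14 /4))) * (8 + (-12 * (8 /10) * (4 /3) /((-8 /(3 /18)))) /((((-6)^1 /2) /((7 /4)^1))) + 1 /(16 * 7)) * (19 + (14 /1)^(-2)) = 29487845 /98784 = 298.51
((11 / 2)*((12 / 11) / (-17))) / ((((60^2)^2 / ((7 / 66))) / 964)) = -1687 / 605880000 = -0.00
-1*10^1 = -10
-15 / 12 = -5 / 4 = -1.25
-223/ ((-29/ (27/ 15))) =2007/ 145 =13.84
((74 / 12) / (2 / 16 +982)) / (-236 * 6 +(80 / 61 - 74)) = -4514 / 1070241255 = -0.00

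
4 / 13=0.31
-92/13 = -7.08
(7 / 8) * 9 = 63 / 8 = 7.88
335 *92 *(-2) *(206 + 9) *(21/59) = -4717027.12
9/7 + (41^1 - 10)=226/7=32.29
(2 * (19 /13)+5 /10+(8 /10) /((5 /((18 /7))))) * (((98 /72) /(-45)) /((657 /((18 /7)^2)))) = -239 /204750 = -0.00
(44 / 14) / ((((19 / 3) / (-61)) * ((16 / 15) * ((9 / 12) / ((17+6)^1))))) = -231495 / 266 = -870.28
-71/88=-0.81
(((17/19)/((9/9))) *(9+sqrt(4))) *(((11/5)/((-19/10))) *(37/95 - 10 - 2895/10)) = 116901367/34295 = 3408.70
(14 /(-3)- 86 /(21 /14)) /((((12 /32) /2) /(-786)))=259904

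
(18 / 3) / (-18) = -1 / 3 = -0.33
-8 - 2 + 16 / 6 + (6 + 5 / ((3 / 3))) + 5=26 / 3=8.67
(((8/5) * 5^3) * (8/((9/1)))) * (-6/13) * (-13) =3200/3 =1066.67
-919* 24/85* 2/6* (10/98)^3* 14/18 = -0.07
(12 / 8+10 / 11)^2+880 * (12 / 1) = 10565.80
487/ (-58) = -487/ 58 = -8.40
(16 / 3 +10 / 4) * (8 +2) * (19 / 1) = 4465 / 3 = 1488.33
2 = 2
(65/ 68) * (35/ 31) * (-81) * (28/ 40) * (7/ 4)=-1805895/ 16864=-107.09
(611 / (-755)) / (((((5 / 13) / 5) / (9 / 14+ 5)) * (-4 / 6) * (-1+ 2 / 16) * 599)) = -3764982 / 22160005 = -0.17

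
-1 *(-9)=9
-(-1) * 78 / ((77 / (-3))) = -234 / 77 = -3.04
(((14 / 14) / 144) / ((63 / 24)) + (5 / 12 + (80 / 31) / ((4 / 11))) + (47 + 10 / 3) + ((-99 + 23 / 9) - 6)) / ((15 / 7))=-1045129 / 50220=-20.81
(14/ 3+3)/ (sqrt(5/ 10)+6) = 92/ 71- 23 * sqrt(2)/ 213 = 1.14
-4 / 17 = -0.24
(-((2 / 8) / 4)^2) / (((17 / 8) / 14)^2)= -0.17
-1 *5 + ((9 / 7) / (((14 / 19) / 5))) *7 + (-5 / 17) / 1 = 13275 / 238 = 55.78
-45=-45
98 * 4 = 392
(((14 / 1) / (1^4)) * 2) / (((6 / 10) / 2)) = 280 / 3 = 93.33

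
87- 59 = 28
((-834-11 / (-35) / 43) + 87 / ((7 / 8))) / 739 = -1105519 / 1112195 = -0.99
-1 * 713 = -713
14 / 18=7 / 9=0.78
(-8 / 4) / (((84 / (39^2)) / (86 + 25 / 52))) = -175383 / 56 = -3131.84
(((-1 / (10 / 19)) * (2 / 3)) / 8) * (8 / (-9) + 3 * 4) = -95 / 54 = -1.76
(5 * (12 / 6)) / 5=2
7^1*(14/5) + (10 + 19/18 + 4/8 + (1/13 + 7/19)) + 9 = 451279/11115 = 40.60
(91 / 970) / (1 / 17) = 1547 / 970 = 1.59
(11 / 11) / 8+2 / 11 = 0.31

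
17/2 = 8.50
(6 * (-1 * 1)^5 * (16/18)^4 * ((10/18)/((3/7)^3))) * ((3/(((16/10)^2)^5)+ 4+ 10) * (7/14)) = -25830785334865/139314069504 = -185.41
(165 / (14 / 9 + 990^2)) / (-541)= -1485 / 4772114474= -0.00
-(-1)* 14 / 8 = 7 / 4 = 1.75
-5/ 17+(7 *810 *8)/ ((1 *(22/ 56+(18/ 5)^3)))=2698096645/ 2799407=963.81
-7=-7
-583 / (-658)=0.89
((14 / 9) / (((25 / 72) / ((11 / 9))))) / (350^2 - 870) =616 / 13683375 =0.00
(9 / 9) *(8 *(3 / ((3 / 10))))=80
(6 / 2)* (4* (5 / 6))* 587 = 5870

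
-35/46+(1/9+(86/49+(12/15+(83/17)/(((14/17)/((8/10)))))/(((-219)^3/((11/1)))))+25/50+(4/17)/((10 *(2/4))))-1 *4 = -2362108895401/1006178854905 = -2.35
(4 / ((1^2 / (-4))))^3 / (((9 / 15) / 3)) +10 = -20470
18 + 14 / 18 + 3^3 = 412 / 9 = 45.78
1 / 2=0.50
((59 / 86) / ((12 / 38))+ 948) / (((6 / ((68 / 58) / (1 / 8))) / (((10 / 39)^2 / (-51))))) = -98057800 / 51210549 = -1.91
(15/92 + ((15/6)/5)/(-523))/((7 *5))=7799/1684060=0.00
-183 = -183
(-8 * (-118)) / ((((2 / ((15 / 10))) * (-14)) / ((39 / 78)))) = -177 / 7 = -25.29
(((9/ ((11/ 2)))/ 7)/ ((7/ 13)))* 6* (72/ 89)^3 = 524040192/ 379978291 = 1.38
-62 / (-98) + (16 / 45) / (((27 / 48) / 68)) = 865547 / 19845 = 43.62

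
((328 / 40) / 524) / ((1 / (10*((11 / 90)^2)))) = 4961 / 2122200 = 0.00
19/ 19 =1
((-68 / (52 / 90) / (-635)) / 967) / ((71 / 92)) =28152 / 113352707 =0.00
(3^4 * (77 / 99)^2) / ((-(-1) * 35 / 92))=644 / 5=128.80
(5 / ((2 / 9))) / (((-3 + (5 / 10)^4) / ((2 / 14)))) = -360 / 329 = -1.09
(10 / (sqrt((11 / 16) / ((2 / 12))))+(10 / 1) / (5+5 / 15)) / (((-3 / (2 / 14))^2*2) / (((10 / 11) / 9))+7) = 75 / 349552+50*sqrt(66) / 720951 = 0.00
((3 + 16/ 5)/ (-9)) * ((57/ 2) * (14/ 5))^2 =-548359/ 125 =-4386.87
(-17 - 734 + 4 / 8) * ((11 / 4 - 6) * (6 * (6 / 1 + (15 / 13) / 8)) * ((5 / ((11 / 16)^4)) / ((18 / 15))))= 24553958400 / 14641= 1677068.40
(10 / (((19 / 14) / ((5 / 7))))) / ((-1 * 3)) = -100 / 57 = -1.75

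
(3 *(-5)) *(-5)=75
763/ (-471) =-763/ 471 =-1.62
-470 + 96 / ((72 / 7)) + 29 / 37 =-51047 / 111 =-459.88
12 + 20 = 32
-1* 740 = -740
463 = 463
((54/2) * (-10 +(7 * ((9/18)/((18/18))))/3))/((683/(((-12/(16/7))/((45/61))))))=67893/27320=2.49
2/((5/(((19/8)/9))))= 0.11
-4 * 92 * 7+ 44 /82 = -105594 /41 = -2575.46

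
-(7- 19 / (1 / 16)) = 297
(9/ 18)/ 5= 1/ 10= 0.10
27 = 27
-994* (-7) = 6958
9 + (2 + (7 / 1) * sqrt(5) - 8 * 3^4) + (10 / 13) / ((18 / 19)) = -74434 / 117 + 7 * sqrt(5) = -620.54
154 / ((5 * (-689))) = -154 / 3445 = -0.04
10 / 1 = 10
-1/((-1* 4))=0.25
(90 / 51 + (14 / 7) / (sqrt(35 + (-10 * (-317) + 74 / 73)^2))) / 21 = 146 * sqrt(53585028771) / 1125285604191 + 10 / 119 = 0.08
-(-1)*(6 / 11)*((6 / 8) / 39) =3 / 286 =0.01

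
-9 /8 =-1.12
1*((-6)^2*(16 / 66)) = 96 / 11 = 8.73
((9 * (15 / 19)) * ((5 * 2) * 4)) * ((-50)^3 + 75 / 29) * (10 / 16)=-12234121875 / 551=-22203487.98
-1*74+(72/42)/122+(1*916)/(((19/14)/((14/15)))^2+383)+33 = -38.61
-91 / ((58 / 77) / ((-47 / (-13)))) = -25333 / 58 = -436.78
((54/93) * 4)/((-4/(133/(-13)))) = 2394/403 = 5.94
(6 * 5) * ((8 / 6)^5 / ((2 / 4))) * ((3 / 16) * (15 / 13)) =54.70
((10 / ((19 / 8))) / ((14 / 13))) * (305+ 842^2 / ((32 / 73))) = 6324565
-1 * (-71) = 71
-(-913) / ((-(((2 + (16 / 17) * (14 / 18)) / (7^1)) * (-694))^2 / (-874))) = 2189701269 / 201323848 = 10.88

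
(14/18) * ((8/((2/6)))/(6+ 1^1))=8/3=2.67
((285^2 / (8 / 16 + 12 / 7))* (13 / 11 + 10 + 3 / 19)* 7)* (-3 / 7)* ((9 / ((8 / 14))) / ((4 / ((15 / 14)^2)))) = -30775190625 / 5456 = -5640614.12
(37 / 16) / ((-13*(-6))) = 37 / 1248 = 0.03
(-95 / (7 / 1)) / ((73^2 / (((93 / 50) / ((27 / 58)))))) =-17081 / 1678635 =-0.01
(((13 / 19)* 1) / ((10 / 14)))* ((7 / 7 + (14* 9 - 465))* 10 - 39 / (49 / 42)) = -310622 / 95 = -3269.71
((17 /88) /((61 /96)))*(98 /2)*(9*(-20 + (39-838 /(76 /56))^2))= 987926261364 /22021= 44862915.46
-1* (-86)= 86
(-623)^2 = 388129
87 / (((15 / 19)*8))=13.78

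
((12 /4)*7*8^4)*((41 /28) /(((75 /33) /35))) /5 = 9698304 /25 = 387932.16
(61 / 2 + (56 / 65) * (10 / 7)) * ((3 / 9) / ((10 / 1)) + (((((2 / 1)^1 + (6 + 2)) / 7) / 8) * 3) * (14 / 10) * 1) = 2585 / 104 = 24.86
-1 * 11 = -11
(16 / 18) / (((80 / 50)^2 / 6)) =25 / 12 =2.08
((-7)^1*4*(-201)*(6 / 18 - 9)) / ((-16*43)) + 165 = 20287 / 86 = 235.90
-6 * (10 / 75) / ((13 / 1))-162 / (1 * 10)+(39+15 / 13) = 1553 / 65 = 23.89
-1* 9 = -9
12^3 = 1728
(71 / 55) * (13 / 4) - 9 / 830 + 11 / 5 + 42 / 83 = 125823 / 18260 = 6.89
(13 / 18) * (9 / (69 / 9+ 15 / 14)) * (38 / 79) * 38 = 394212 / 28993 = 13.60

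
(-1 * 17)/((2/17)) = -144.50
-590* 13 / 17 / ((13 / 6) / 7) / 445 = -4956 / 1513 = -3.28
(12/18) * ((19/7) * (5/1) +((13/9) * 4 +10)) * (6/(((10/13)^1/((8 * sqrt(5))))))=384592 * sqrt(5)/315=2730.08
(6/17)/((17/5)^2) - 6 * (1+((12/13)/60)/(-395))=-752966922/126141275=-5.97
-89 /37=-2.41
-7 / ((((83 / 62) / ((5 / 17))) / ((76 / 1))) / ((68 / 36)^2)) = -2803640 / 6723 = -417.02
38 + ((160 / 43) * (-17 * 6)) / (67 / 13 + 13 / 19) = -837406 / 31003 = -27.01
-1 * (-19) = 19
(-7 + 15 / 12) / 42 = -23 / 168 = -0.14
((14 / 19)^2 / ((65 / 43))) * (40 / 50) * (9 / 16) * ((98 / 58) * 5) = 929187 / 680485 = 1.37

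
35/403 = 0.09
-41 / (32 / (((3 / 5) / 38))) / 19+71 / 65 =327757 / 300352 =1.09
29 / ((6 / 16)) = 232 / 3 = 77.33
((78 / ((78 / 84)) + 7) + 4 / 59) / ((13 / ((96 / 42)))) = 85968 / 5369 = 16.01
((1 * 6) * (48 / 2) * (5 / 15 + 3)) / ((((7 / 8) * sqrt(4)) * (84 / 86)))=13760 / 49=280.82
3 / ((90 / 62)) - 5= -44 / 15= -2.93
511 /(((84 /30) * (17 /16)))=2920 /17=171.76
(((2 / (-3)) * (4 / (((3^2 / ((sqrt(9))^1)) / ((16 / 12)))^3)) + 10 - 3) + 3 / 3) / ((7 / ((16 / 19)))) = 271744 / 290871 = 0.93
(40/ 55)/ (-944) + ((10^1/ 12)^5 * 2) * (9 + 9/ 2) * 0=-1/ 1298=-0.00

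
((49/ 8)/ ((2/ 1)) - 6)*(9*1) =-26.44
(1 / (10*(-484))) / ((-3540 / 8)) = 1 / 2141700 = 0.00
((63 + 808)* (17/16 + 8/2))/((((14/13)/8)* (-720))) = -101907/2240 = -45.49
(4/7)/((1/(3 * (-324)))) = -3888/7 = -555.43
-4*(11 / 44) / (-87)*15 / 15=1 / 87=0.01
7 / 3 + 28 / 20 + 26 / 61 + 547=551.16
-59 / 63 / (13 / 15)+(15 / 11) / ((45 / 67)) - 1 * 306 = -916066 / 3003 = -305.05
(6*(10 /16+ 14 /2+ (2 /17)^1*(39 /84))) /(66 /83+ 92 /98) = 12743073 /479536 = 26.57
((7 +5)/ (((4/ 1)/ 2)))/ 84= 1/ 14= 0.07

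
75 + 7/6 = 457/6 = 76.17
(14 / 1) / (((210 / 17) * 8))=17 / 120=0.14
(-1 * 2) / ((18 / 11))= -11 / 9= -1.22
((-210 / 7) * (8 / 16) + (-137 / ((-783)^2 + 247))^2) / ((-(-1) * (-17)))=5642715714671 / 6395077831232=0.88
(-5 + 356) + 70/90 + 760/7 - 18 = 27868/63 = 442.35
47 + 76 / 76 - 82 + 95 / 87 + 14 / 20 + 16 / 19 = -518479 / 16530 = -31.37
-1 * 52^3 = -140608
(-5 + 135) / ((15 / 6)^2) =104 / 5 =20.80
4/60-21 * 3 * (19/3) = -398.93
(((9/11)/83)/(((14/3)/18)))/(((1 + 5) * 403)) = 81/5151146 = 0.00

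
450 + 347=797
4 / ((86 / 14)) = 28 / 43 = 0.65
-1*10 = -10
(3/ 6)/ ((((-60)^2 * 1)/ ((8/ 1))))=1/ 900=0.00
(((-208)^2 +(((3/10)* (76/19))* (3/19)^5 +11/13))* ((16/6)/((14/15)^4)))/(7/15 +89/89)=352518215142099375/3400605035828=103663.38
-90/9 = -10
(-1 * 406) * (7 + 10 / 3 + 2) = -15022 / 3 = -5007.33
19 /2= 9.50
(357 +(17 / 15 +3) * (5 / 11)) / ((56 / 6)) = 11843 / 308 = 38.45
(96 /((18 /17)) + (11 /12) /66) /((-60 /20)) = -6529 /216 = -30.23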